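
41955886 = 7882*5323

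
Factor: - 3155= - 5^1*631^1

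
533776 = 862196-328420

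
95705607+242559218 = 338264825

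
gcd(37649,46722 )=1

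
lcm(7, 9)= 63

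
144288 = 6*24048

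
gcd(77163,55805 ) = 1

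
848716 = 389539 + 459177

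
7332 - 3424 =3908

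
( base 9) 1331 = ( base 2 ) 1111101000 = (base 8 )1750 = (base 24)1hg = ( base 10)1000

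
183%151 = 32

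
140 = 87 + 53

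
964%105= 19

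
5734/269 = 5734/269 = 21.32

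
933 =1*933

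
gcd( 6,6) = 6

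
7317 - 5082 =2235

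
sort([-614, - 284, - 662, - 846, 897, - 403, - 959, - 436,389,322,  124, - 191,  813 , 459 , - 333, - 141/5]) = [ - 959,-846, - 662, - 614, - 436, - 403, - 333, - 284, - 191, - 141/5,  124, 322, 389,459, 813 , 897] 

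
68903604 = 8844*7791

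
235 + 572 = 807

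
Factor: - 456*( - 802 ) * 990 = 362054880 = 2^5*3^3*5^1*11^1*19^1*401^1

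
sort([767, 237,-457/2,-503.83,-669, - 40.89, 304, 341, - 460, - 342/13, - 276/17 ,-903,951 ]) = [-903, - 669, - 503.83,-460,-457/2,-40.89 ,-342/13,-276/17, 237, 304, 341, 767, 951] 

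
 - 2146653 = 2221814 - 4368467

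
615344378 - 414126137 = 201218241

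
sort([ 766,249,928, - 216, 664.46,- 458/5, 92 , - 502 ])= [ - 502, -216,-458/5, 92, 249,664.46, 766,  928]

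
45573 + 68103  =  113676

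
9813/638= 9813/638 = 15.38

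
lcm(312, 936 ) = 936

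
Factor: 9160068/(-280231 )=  - 2^2*3^1 * 7^( -3 )*19^(-1)*43^( - 1)*763339^1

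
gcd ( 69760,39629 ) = 1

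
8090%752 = 570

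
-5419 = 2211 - 7630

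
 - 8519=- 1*8519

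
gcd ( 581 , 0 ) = 581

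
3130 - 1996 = 1134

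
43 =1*43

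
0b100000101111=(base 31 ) 25i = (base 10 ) 2095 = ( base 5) 31340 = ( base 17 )744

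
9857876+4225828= 14083704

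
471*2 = 942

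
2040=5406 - 3366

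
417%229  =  188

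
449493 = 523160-73667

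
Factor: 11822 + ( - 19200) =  - 7378 = -2^1*7^1*17^1*31^1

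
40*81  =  3240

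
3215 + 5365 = 8580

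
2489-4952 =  - 2463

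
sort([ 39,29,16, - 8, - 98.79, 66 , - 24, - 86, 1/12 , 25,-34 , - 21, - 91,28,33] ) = [ - 98.79, - 91 , - 86 , - 34, - 24 , - 21, - 8 , 1/12, 16 , 25, 28, 29 , 33, 39,66]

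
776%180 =56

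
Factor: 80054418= 2^1  *3^1 * 101^1*132103^1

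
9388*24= 225312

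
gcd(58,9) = 1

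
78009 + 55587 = 133596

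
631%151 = 27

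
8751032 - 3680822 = 5070210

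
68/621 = 68/621  =  0.11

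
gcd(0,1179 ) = 1179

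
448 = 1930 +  - 1482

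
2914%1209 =496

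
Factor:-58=  -  2^1 * 29^1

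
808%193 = 36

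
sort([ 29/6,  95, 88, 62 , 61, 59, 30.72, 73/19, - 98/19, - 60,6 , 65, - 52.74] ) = [ - 60,-52.74,- 98/19, 73/19, 29/6,6,30.72,59,61, 62,65, 88, 95] 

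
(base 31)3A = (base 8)147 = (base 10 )103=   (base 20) 53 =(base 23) 4b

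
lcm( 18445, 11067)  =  55335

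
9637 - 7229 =2408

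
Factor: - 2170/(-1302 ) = 3^( - 1 ) * 5^1 = 5/3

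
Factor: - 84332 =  - 2^2*29^1*727^1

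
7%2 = 1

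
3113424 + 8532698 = 11646122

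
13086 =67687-54601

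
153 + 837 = 990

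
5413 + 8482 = 13895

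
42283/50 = 42283/50  =  845.66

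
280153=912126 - 631973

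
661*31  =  20491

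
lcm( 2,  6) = 6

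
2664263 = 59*45157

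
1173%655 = 518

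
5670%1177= 962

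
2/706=1/353 =0.00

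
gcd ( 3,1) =1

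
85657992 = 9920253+75737739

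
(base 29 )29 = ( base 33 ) 21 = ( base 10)67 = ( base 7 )124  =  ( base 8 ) 103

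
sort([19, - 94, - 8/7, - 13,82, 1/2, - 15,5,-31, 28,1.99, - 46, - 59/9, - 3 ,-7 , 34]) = [ - 94, - 46,-31,-15, - 13, - 7,-59/9, - 3, - 8/7,1/2,1.99,  5, 19,28,34,  82 ]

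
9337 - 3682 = 5655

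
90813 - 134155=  - 43342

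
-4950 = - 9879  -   - 4929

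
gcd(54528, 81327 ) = 3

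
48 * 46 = 2208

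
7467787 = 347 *21521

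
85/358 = 85/358 = 0.24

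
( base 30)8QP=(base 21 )i34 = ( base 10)8005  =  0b1111101000101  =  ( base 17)1ABF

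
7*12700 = 88900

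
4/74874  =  2/37437 = 0.00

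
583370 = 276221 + 307149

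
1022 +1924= 2946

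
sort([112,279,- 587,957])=[-587, 112, 279,957]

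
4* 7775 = 31100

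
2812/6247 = 2812/6247 = 0.45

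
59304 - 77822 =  - 18518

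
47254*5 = 236270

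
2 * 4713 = 9426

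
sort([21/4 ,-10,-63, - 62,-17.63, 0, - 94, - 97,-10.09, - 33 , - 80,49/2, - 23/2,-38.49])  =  [ - 97,-94,-80,  -  63,- 62 , - 38.49, - 33, - 17.63,-23/2,-10.09,-10 , 0, 21/4, 49/2]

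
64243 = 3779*17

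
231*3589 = 829059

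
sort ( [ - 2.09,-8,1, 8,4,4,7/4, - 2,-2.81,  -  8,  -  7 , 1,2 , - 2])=[ - 8, - 8, - 7, - 2.81,  -  2.09, - 2, - 2,1,1,7/4, 2,4,4,  8]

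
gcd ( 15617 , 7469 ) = 679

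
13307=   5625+7682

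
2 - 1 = 1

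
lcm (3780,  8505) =34020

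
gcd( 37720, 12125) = 5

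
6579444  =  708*9293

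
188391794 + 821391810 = 1009783604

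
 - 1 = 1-2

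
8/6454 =4/3227 = 0.00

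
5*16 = 80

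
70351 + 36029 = 106380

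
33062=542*61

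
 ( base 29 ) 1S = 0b111001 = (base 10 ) 57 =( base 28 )21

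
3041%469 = 227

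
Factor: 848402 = 2^1*17^1*24953^1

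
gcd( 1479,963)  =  3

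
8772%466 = 384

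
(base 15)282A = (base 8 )20616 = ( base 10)8590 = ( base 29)a66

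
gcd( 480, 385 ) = 5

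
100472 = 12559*8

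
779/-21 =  - 38 + 19/21 = - 37.10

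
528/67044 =44/5587 = 0.01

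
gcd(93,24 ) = 3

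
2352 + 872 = 3224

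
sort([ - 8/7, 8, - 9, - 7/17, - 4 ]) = [ - 9, - 4,- 8/7, - 7/17, 8]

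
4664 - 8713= - 4049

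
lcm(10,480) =480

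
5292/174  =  30 + 12/29 = 30.41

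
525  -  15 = 510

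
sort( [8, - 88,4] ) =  [-88, 4, 8 ] 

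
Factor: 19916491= 7^2*269^1*1511^1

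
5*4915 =24575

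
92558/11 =92558/11 = 8414.36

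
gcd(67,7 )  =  1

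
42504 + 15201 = 57705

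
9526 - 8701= 825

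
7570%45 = 10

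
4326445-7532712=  - 3206267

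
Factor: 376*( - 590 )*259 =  - 2^4*5^1*7^1*37^1*47^1*59^1 = - 57456560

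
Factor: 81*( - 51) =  - 3^5*17^1 = - 4131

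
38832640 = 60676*640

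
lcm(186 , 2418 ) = 2418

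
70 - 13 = 57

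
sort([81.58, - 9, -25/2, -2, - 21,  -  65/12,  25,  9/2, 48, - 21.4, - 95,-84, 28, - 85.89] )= [-95,-85.89,-84, - 21.4, - 21, - 25/2, - 9,-65/12, - 2, 9/2, 25,28,48, 81.58]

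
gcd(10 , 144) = 2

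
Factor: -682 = - 2^1*11^1*31^1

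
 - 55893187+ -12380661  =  -68273848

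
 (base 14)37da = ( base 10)9796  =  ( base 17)1GF4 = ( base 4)2121010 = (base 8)23104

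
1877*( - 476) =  - 893452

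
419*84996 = 35613324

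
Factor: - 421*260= -109460 = - 2^2*5^1*13^1 *421^1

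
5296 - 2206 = 3090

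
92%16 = 12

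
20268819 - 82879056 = - 62610237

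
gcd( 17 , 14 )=1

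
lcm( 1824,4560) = 9120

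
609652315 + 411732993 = 1021385308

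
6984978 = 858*8141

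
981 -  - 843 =1824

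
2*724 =1448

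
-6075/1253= -6075/1253= - 4.85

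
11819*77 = 910063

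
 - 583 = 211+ - 794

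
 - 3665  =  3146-6811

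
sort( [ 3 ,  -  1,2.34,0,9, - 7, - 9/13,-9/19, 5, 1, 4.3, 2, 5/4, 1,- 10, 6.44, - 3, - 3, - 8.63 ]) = [ - 10, - 8.63, - 7, - 3, - 3, - 1, - 9/13, - 9/19,0, 1, 1, 5/4, 2, 2.34, 3, 4.3, 5, 6.44,9]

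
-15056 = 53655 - 68711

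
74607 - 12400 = 62207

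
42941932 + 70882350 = 113824282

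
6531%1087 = 9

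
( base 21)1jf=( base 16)357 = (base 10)855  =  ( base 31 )RI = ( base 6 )3543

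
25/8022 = 25/8022 = 0.00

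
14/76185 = 14/76185 = 0.00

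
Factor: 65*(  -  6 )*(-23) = 2^1*3^1*5^1*13^1*23^1 = 8970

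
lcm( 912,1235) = 59280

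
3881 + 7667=11548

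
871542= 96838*9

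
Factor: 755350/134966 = 377675/67483 =5^2 * 13^(-1)*29^( - 1)*179^(-1)*15107^1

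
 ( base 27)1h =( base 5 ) 134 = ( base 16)2c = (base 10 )44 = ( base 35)19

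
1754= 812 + 942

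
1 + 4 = 5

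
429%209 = 11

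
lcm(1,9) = 9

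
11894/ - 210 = -5947/105= -56.64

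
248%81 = 5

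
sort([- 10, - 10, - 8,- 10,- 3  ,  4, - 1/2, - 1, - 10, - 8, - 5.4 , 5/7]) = [ - 10, - 10,- 10 , - 10,-8, - 8, - 5.4, - 3, - 1, - 1/2, 5/7,4]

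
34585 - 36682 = -2097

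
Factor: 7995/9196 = 2^( - 2 ) * 3^1*5^1*11^(-2 )*13^1*19^(-1) * 41^1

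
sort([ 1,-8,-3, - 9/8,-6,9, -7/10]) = [ - 8 , - 6,-3,-9/8,-7/10,1,9] 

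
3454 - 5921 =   -  2467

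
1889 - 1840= 49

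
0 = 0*45163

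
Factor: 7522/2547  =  2^1*3^(-2) * 283^(- 1)*3761^1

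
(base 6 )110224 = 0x23c8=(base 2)10001111001000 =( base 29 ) APP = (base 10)9160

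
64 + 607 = 671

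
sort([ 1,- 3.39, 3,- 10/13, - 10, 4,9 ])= [ - 10,-3.39, - 10/13,1, 3, 4,9 ]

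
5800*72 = 417600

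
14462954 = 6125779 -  - 8337175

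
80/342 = 40/171 = 0.23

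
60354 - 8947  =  51407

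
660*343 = 226380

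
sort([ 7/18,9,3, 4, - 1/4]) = [ - 1/4,7/18,3,4,9]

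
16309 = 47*347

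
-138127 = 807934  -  946061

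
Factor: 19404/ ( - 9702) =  - 2^1 = - 2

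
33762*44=1485528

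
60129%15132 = 14733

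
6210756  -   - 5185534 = 11396290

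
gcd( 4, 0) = 4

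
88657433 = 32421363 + 56236070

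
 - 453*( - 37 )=16761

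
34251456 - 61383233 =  - 27131777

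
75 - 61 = 14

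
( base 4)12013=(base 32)c7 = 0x187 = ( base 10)391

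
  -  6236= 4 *(-1559 )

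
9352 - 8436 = 916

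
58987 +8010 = 66997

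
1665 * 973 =1620045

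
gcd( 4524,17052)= 348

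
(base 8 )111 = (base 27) 2j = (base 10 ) 73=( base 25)2N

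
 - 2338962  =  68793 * (-34 )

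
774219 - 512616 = 261603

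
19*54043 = 1026817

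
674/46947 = 674/46947 =0.01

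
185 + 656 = 841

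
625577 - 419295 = 206282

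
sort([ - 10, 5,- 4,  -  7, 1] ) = [  -  10, - 7,-4,1, 5] 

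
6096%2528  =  1040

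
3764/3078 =1882/1539 = 1.22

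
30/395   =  6/79 = 0.08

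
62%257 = 62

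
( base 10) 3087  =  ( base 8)6017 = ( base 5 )44322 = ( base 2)110000001111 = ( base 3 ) 11020100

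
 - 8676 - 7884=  - 16560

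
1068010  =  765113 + 302897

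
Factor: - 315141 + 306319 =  - 2^1*11^1*401^1 = - 8822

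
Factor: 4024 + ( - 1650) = 2^1*1187^1=2374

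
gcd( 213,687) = 3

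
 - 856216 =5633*( - 152 )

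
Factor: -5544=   -  2^3*3^2*7^1 *11^1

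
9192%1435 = 582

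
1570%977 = 593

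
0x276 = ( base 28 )ME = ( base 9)770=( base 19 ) 1e3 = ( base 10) 630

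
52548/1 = 52548 = 52548.00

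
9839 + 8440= 18279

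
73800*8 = 590400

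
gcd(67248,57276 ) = 36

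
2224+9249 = 11473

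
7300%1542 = 1132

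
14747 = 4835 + 9912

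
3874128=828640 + 3045488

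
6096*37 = 225552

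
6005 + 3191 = 9196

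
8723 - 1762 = 6961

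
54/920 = 27/460 = 0.06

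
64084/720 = 89 + 1/180 = 89.01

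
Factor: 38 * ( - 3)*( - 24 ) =2^4*3^2*19^1 = 2736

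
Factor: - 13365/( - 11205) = 99/83 = 3^2*11^1* 83^( - 1) 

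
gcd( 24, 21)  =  3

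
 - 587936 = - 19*30944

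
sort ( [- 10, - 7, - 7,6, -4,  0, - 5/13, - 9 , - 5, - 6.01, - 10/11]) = [ - 10, - 9, - 7, - 7, - 6.01, - 5, - 4,  -  10/11, - 5/13,  0, 6]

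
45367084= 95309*476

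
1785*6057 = 10811745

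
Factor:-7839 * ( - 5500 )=43114500 = 2^2*3^2 *5^3*11^1*13^1*67^1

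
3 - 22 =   -  19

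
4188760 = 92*45530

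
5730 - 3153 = 2577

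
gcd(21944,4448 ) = 8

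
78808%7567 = 3138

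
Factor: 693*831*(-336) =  -193496688 = -2^4*3^4*7^2*11^1*277^1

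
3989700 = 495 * 8060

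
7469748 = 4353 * 1716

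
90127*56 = 5047112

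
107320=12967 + 94353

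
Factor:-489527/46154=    - 997/94 =-2^ ( - 1)*47^ (  -  1)*997^1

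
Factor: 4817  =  4817^1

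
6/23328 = 1/3888=   0.00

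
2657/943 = 2 + 771/943 = 2.82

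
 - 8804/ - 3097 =2  +  2610/3097=2.84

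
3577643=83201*43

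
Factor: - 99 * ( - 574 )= 2^1*3^2*7^1*11^1*41^1 =56826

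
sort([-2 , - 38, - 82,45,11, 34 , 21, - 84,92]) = [-84, - 82,-38,-2, 11, 21 , 34,45, 92]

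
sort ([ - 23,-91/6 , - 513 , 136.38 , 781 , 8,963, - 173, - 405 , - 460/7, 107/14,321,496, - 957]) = [-957 ,-513, - 405, - 173, - 460/7, - 23, - 91/6 , 107/14,  8 , 136.38,321 , 496, 781,963] 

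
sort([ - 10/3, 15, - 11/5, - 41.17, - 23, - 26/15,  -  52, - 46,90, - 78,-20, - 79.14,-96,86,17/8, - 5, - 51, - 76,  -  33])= [ - 96,  -  79.14, -78,-76, - 52, - 51,  -  46, - 41.17 , - 33,-23,-20 ,  -  5, - 10/3, - 11/5,-26/15,17/8,15,86, 90]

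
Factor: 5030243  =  61^1*82463^1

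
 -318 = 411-729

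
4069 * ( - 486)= - 1977534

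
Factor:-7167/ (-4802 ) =2^( -1 )*3^1 * 7^(- 4)*2389^1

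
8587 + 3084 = 11671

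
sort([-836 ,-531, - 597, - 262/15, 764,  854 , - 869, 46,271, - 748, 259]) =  [ - 869,-836, - 748, - 597,-531 ,-262/15,  46, 259, 271, 764,854 ]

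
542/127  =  542/127 = 4.27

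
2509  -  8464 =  - 5955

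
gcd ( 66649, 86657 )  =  1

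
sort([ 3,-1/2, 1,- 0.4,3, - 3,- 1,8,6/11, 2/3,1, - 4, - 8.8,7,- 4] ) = [ - 8.8, - 4,-4, - 3, -1 ,  -  1/2, - 0.4,6/11, 2/3, 1,1, 3,3,7,8] 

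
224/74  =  112/37 = 3.03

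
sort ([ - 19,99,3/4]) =[ - 19, 3/4,99]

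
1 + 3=4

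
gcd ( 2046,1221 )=33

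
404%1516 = 404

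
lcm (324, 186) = 10044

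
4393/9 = 488 + 1/9= 488.11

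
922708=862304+60404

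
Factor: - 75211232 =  - 2^5*37^1 * 139^1*457^1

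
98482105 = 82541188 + 15940917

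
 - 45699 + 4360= -41339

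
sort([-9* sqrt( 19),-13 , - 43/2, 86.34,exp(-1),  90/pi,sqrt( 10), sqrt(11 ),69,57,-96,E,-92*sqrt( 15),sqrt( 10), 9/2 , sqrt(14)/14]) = [ - 92 * sqrt( 15 ),-96,-9*sqrt( 19), - 43/2 ,- 13,sqrt( 14)/14, exp(  -  1 ),E,sqrt( 10 ) , sqrt( 10), sqrt(11 ), 9/2, 90/pi, 57, 69, 86.34] 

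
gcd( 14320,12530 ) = 1790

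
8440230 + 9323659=17763889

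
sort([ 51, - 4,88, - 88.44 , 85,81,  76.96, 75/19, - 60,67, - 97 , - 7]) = [  -  97, - 88.44,  -  60, - 7, - 4, 75/19, 51,67,  76.96 , 81, 85, 88]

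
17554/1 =17554 = 17554.00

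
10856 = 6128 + 4728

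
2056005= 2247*915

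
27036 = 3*9012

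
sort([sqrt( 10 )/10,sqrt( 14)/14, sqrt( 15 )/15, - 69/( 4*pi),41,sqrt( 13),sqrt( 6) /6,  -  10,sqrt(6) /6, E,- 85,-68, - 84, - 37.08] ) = [ - 85, - 84, - 68, - 37.08,-10 ,  -  69/( 4*pi),sqrt( 15) /15,sqrt( 14) /14,sqrt( 10)/10 , sqrt( 6 ) /6, sqrt( 6)/6,E,sqrt(13 ),41 ] 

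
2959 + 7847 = 10806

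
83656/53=1578 + 22/53  =  1578.42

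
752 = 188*4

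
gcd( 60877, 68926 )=1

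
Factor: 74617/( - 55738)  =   - 2^( - 1)*31^( - 1)*83^1  =  - 83/62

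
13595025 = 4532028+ 9062997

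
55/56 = 55/56 = 0.98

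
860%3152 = 860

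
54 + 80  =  134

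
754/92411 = 754/92411 = 0.01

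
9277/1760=9277/1760=   5.27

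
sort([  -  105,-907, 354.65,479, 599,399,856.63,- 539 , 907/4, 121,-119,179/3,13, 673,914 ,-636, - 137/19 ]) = [  -  907, - 636, - 539 , - 119, - 105, - 137/19, 13,179/3,121,907/4, 354.65,399, 479, 599, 673,856.63, 914]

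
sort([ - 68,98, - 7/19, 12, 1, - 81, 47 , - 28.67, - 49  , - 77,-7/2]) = [ - 81, - 77,- 68, - 49, - 28.67, - 7/2, - 7/19, 1, 12,  47 , 98 ]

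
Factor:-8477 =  - 7^2*173^1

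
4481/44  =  101+ 37/44 = 101.84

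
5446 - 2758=2688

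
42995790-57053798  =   -14058008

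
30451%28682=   1769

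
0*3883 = 0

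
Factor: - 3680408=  - 2^3 * 460051^1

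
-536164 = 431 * (  -  1244 )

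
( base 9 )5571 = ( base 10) 4114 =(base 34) 3J0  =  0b1000000010010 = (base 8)10022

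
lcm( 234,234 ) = 234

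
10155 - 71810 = -61655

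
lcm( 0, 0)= 0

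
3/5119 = 3/5119 = 0.00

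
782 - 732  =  50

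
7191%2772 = 1647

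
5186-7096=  - 1910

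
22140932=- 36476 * (- 607 )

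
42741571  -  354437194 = - 311695623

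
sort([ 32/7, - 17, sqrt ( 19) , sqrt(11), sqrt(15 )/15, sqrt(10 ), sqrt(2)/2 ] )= [- 17,sqrt(15 )/15, sqrt( 2 ) /2, sqrt (10), sqrt( 11 ), sqrt(19 ) , 32/7] 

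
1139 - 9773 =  - 8634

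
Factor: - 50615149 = -13^1*37^1*105229^1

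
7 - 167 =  - 160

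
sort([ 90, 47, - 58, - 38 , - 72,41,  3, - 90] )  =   [ - 90, - 72,- 58, - 38, 3,41,47, 90]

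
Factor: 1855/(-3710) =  - 2^( - 1) = - 1/2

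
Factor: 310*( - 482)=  - 2^2*5^1*31^1*241^1 = -149420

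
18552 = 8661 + 9891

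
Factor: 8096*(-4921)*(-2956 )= 2^7* 7^1*11^1*19^1*23^1*37^1*739^1 = 117768269696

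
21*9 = 189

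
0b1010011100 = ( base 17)255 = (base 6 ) 3032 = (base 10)668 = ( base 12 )478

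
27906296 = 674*41404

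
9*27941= 251469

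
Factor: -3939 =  - 3^1*13^1* 101^1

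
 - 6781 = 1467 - 8248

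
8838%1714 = 268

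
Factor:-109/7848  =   - 2^( - 3)*3^(-2)= - 1/72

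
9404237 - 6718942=2685295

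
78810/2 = 39405= 39405.00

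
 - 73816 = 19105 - 92921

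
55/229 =55/229 = 0.24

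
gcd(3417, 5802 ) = 3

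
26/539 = 26/539= 0.05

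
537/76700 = 537/76700 = 0.01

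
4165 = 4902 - 737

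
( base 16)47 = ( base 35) 21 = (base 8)107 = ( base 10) 71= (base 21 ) 38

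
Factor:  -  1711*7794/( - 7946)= 229923/137=3^2  *59^1*137^( - 1 )*433^1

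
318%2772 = 318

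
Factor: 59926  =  2^1*19^2*83^1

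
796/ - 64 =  - 13+9/16 = - 12.44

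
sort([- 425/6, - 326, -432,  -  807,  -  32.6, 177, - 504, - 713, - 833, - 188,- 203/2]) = [  -  833,-807,-713, - 504, - 432 ,  -  326 , - 188,  -  203/2, - 425/6,  -  32.6,  177]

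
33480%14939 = 3602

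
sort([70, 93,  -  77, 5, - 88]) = [ - 88, - 77, 5, 70,93 ] 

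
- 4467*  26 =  - 116142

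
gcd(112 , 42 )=14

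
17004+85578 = 102582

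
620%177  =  89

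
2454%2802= 2454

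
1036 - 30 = 1006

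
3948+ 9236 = 13184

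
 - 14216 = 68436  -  82652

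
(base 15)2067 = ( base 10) 6847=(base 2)1101010111111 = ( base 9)10347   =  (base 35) 5KM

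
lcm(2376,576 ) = 19008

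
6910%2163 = 421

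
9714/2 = 4857 = 4857.00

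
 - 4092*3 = -12276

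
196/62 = 3 + 5/31 = 3.16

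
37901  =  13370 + 24531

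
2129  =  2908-779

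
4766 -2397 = 2369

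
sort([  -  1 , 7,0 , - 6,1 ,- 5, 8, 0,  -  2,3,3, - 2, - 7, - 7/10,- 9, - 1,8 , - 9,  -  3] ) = [ - 9,- 9, - 7, - 6,-5,  -  3,-2, - 2, - 1,-1, - 7/10,  0,0,  1,  3 , 3,7,8,8]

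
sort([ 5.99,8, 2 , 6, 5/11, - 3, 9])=[ - 3, 5/11,2, 5.99,6, 8, 9] 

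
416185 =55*7567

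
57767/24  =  57767/24= 2406.96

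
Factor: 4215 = 3^1 * 5^1*281^1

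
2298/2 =1149= 1149.00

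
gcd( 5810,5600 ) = 70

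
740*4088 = 3025120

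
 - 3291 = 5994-9285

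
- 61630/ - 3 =61630/3 =20543.33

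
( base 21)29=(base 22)27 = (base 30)1L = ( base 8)63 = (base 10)51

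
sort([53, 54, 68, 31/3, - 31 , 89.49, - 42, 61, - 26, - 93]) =[ - 93,  -  42, - 31, - 26,31/3,53 , 54,61,68, 89.49]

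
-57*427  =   - 24339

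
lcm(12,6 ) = 12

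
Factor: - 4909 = -4909^1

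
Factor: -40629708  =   - 2^2*3^3*7^1*223^1*241^1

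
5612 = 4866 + 746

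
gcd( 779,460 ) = 1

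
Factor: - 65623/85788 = -2^(  -  2 ) * 3^ ( - 2 )*137^1*479^1*2383^(- 1 ) 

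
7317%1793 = 145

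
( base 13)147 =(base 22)a8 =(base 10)228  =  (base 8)344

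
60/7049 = 60/7049 = 0.01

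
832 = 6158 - 5326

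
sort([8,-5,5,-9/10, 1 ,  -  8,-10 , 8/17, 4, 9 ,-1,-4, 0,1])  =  [- 10,-8,  -  5, - 4, - 1,-9/10,0, 8/17, 1,1, 4 , 5,8,  9]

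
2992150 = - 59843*( - 50 ) 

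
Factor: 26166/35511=14/19 = 2^1*7^1*19^( - 1)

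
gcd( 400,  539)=1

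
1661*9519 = 15811059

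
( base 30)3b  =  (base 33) 32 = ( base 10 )101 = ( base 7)203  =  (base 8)145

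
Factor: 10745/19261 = 5^1*7^1*11^( - 1)*17^( - 1 )*103^ ( - 1 )*307^1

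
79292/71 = 1116 + 56/71 = 1116.79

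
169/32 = 169/32 = 5.28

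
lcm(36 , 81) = 324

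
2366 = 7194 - 4828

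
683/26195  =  683/26195 = 0.03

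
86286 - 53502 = 32784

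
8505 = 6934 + 1571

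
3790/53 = 3790/53 = 71.51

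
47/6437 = 47/6437   =  0.01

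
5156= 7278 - 2122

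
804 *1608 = 1292832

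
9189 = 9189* 1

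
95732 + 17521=113253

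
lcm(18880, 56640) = 56640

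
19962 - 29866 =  - 9904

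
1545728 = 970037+575691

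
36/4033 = 36/4033= 0.01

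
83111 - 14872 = 68239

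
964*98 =94472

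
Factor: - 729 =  - 3^6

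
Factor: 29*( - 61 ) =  - 29^1*61^1  =  -1769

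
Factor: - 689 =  - 13^1*53^1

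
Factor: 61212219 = 3^1*61^1* 334493^1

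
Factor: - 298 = - 2^1* 149^1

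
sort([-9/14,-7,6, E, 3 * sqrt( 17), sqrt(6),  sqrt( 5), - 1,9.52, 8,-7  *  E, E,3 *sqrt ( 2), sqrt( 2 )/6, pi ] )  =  [ - 7*E, - 7 ,  -  1, - 9/14,  sqrt( 2)/6, sqrt( 5 ), sqrt (6),  E, E,pi,3*sqrt( 2 ), 6, 8 , 9.52, 3*sqrt (17 ) ] 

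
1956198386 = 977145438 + 979052948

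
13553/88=13553/88 = 154.01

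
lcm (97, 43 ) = 4171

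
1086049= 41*26489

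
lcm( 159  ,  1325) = 3975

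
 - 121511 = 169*(  -  719 ) 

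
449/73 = 6 + 11/73 = 6.15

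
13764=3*4588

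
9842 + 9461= 19303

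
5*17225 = 86125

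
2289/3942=763/1314 = 0.58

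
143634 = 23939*6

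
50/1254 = 25/627  =  0.04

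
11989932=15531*772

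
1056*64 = 67584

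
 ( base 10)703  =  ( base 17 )276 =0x2BF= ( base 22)19l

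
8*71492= 571936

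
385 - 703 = - 318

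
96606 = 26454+70152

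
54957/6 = 9159 + 1/2 = 9159.50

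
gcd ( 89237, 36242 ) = 1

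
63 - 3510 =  - 3447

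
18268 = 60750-42482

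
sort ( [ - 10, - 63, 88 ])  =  [-63, - 10, 88 ] 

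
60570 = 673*90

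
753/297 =2 + 53/99= 2.54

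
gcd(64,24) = 8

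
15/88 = 15/88 = 0.17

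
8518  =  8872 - 354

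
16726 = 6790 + 9936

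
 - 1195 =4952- 6147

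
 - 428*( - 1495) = 639860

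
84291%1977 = 1257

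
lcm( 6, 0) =0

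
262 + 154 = 416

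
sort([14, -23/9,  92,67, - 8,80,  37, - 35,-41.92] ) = [-41.92,  -  35  ,-8,-23/9, 14  ,  37,  67,80,  92] 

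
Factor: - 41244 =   -  2^2*3^1*7^1*491^1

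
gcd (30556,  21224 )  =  4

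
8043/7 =1149 = 1149.00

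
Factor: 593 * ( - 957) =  - 567501 = - 3^1  *  11^1 * 29^1*593^1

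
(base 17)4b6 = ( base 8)2505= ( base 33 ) 17T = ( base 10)1349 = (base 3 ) 1211222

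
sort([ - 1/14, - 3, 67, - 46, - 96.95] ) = [ - 96.95, - 46, - 3, - 1/14, 67 ]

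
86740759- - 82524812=169265571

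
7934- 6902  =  1032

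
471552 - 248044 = 223508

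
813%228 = 129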